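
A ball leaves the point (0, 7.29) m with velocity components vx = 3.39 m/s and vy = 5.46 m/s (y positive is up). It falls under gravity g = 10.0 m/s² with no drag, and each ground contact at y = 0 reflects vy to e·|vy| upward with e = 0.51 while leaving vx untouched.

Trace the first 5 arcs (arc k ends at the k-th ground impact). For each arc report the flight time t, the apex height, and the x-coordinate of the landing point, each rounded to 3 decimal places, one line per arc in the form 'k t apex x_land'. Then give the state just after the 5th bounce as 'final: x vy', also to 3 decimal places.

1 1.871 8.781 6.343
2 1.352 2.284 10.926
3 0.689 0.594 13.262
4 0.352 0.155 14.454
5 0.179 0.040 15.062
final: 15.062 0.457

Arc 1: start y=7.290, vy=5.460 → t=1.871, apex=8.781, x_land=6.343, impact vy=-13.252
  bounce: vy ← 0.51·13.252 = 6.758
Arc 2: start y=0.000, vy=6.758 → t=1.352, apex=2.284, x_land=10.926, impact vy=-6.758
  bounce: vy ← 0.51·6.758 = 3.447
Arc 3: start y=0.000, vy=3.447 → t=0.689, apex=0.594, x_land=13.262, impact vy=-3.447
  bounce: vy ← 0.51·3.447 = 1.758
Arc 4: start y=0.000, vy=1.758 → t=0.352, apex=0.155, x_land=14.454, impact vy=-1.758
  bounce: vy ← 0.51·1.758 = 0.897
Arc 5: start y=0.000, vy=0.897 → t=0.179, apex=0.040, x_land=15.062, impact vy=-0.897
  bounce: vy ← 0.51·0.897 = 0.457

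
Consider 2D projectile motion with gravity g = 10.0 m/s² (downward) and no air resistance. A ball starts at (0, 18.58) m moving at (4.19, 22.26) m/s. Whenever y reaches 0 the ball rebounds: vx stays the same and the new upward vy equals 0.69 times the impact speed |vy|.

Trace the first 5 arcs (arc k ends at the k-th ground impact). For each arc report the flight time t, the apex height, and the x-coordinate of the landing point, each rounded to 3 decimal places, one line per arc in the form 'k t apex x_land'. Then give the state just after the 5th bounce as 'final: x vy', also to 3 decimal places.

Arc 1: start y=18.580, vy=22.260 → t=5.171, apex=43.355, x_land=21.665, impact vy=-29.447
  bounce: vy ← 0.69·29.447 = 20.318
Arc 2: start y=0.000, vy=20.318 → t=4.064, apex=20.641, x_land=38.692, impact vy=-20.318
  bounce: vy ← 0.69·20.318 = 14.020
Arc 3: start y=0.000, vy=14.020 → t=2.804, apex=9.827, x_land=50.440, impact vy=-14.020
  bounce: vy ← 0.69·14.020 = 9.674
Arc 4: start y=0.000, vy=9.674 → t=1.935, apex=4.679, x_land=58.547, impact vy=-9.674
  bounce: vy ← 0.69·9.674 = 6.675
Arc 5: start y=0.000, vy=6.675 → t=1.335, apex=2.228, x_land=64.140, impact vy=-6.675
  bounce: vy ← 0.69·6.675 = 4.606

1 5.171 43.355 21.665
2 4.064 20.641 38.692
3 2.804 9.827 50.440
4 1.935 4.679 58.547
5 1.335 2.228 64.140
final: 64.140 4.606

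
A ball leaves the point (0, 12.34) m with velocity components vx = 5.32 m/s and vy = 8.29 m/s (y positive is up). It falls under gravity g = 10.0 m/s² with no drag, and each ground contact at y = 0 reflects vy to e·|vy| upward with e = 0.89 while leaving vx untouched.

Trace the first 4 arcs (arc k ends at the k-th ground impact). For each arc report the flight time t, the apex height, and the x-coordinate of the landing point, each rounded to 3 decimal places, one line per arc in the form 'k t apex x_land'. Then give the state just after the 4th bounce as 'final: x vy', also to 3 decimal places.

1 2.605 15.776 13.860
2 3.162 12.496 30.681
3 2.814 9.898 45.652
4 2.504 7.840 58.975
final: 58.975 11.145

Arc 1: start y=12.340, vy=8.290 → t=2.605, apex=15.776, x_land=13.860, impact vy=-17.763
  bounce: vy ← 0.89·17.763 = 15.809
Arc 2: start y=0.000, vy=15.809 → t=3.162, apex=12.496, x_land=30.681, impact vy=-15.809
  bounce: vy ← 0.89·15.809 = 14.070
Arc 3: start y=0.000, vy=14.070 → t=2.814, apex=9.898, x_land=45.652, impact vy=-14.070
  bounce: vy ← 0.89·14.070 = 12.522
Arc 4: start y=0.000, vy=12.522 → t=2.504, apex=7.840, x_land=58.975, impact vy=-12.522
  bounce: vy ← 0.89·12.522 = 11.145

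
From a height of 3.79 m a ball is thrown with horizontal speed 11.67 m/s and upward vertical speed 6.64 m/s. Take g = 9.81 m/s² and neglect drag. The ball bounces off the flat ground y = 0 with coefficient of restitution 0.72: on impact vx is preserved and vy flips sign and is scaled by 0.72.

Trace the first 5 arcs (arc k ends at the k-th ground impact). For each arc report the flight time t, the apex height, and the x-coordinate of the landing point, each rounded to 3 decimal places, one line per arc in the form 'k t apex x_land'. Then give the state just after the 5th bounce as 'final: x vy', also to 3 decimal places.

1 1.786 6.037 20.846
2 1.598 3.130 39.490
3 1.150 1.622 52.913
4 0.828 0.841 62.578
5 0.596 0.436 69.537
final: 69.537 2.106

Arc 1: start y=3.790, vy=6.640 → t=1.786, apex=6.037, x_land=20.846, impact vy=-10.883
  bounce: vy ← 0.72·10.883 = 7.836
Arc 2: start y=0.000, vy=7.836 → t=1.598, apex=3.130, x_land=39.490, impact vy=-7.836
  bounce: vy ← 0.72·7.836 = 5.642
Arc 3: start y=0.000, vy=5.642 → t=1.150, apex=1.622, x_land=52.913, impact vy=-5.642
  bounce: vy ← 0.72·5.642 = 4.062
Arc 4: start y=0.000, vy=4.062 → t=0.828, apex=0.841, x_land=62.578, impact vy=-4.062
  bounce: vy ← 0.72·4.062 = 2.925
Arc 5: start y=0.000, vy=2.925 → t=0.596, apex=0.436, x_land=69.537, impact vy=-2.925
  bounce: vy ← 0.72·2.925 = 2.106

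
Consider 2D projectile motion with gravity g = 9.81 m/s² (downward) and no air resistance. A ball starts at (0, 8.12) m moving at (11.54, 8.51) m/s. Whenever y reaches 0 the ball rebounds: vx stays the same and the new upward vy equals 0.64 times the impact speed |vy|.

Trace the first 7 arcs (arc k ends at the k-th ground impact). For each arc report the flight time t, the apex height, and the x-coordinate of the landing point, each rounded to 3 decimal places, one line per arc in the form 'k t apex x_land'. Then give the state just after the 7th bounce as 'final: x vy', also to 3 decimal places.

Arc 1: start y=8.120, vy=8.510 → t=2.419, apex=11.811, x_land=27.918, impact vy=-15.223
  bounce: vy ← 0.64·15.223 = 9.743
Arc 2: start y=0.000, vy=9.743 → t=1.986, apex=4.838, x_land=50.840, impact vy=-9.743
  bounce: vy ← 0.64·9.743 = 6.235
Arc 3: start y=0.000, vy=6.235 → t=1.271, apex=1.982, x_land=65.509, impact vy=-6.235
  bounce: vy ← 0.64·6.235 = 3.991
Arc 4: start y=0.000, vy=3.991 → t=0.814, apex=0.812, x_land=74.898, impact vy=-3.991
  bounce: vy ← 0.64·3.991 = 2.554
Arc 5: start y=0.000, vy=2.554 → t=0.521, apex=0.332, x_land=80.907, impact vy=-2.554
  bounce: vy ← 0.64·2.554 = 1.635
Arc 6: start y=0.000, vy=1.635 → t=0.333, apex=0.136, x_land=84.752, impact vy=-1.635
  bounce: vy ← 0.64·1.635 = 1.046
Arc 7: start y=0.000, vy=1.046 → t=0.213, apex=0.056, x_land=87.213, impact vy=-1.046
  bounce: vy ← 0.64·1.046 = 0.670

1 2.419 11.811 27.918
2 1.986 4.838 50.840
3 1.271 1.982 65.509
4 0.814 0.812 74.898
5 0.521 0.332 80.907
6 0.333 0.136 84.752
7 0.213 0.056 87.213
final: 87.213 0.670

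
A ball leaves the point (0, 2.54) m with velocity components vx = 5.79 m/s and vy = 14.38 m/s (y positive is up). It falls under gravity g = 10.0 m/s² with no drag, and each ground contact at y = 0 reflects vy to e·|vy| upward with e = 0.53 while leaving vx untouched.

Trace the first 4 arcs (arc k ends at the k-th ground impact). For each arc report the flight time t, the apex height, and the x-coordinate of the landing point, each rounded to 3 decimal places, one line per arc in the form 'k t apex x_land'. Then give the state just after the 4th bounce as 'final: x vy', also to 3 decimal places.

1 3.043 12.879 17.619
2 1.701 3.618 27.469
3 0.902 1.016 32.689
4 0.478 0.285 35.456
final: 35.456 1.266

Arc 1: start y=2.540, vy=14.380 → t=3.043, apex=12.879, x_land=17.619, impact vy=-16.049
  bounce: vy ← 0.53·16.049 = 8.506
Arc 2: start y=0.000, vy=8.506 → t=1.701, apex=3.618, x_land=27.469, impact vy=-8.506
  bounce: vy ← 0.53·8.506 = 4.508
Arc 3: start y=0.000, vy=4.508 → t=0.902, apex=1.016, x_land=32.689, impact vy=-4.508
  bounce: vy ← 0.53·4.508 = 2.389
Arc 4: start y=0.000, vy=2.389 → t=0.478, apex=0.285, x_land=35.456, impact vy=-2.389
  bounce: vy ← 0.53·2.389 = 1.266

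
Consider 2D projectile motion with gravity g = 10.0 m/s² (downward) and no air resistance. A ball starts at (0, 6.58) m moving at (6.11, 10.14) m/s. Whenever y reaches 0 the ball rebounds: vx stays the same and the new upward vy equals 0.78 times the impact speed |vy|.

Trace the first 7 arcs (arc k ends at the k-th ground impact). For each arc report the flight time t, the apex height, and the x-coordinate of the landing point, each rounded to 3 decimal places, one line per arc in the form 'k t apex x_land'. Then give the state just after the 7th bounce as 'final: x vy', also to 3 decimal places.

1 2.545 11.721 15.550
2 2.388 7.131 30.144
3 1.863 4.339 41.527
4 1.453 2.640 50.406
5 1.133 1.606 57.331
6 0.884 0.977 62.733
7 0.690 0.594 66.946
final: 66.946 2.689

Arc 1: start y=6.580, vy=10.140 → t=2.545, apex=11.721, x_land=15.550, impact vy=-15.311
  bounce: vy ← 0.78·15.311 = 11.942
Arc 2: start y=0.000, vy=11.942 → t=2.388, apex=7.131, x_land=30.144, impact vy=-11.942
  bounce: vy ← 0.78·11.942 = 9.315
Arc 3: start y=0.000, vy=9.315 → t=1.863, apex=4.339, x_land=41.527, impact vy=-9.315
  bounce: vy ← 0.78·9.315 = 7.266
Arc 4: start y=0.000, vy=7.266 → t=1.453, apex=2.640, x_land=50.406, impact vy=-7.266
  bounce: vy ← 0.78·7.266 = 5.667
Arc 5: start y=0.000, vy=5.667 → t=1.133, apex=1.606, x_land=57.331, impact vy=-5.667
  bounce: vy ← 0.78·5.667 = 4.420
Arc 6: start y=0.000, vy=4.420 → t=0.884, apex=0.977, x_land=62.733, impact vy=-4.420
  bounce: vy ← 0.78·4.420 = 3.448
Arc 7: start y=0.000, vy=3.448 → t=0.690, apex=0.594, x_land=66.946, impact vy=-3.448
  bounce: vy ← 0.78·3.448 = 2.689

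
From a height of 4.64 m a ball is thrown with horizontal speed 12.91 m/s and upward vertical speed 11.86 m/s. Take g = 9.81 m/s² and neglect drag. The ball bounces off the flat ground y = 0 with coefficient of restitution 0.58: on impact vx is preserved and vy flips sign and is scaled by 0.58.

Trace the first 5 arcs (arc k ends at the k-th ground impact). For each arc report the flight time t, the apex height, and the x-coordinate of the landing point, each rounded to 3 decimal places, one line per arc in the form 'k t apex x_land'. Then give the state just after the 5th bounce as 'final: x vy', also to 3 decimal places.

Arc 1: start y=4.640, vy=11.860 → t=2.761, apex=11.809, x_land=35.639, impact vy=-15.222
  bounce: vy ← 0.58·15.222 = 8.829
Arc 2: start y=0.000, vy=8.829 → t=1.800, apex=3.973, x_land=58.876, impact vy=-8.829
  bounce: vy ← 0.58·8.829 = 5.121
Arc 3: start y=0.000, vy=5.121 → t=1.044, apex=1.336, x_land=72.353, impact vy=-5.121
  bounce: vy ← 0.58·5.121 = 2.970
Arc 4: start y=0.000, vy=2.970 → t=0.605, apex=0.450, x_land=80.170, impact vy=-2.970
  bounce: vy ← 0.58·2.970 = 1.723
Arc 5: start y=0.000, vy=1.723 → t=0.351, apex=0.151, x_land=84.704, impact vy=-1.723
  bounce: vy ← 0.58·1.723 = 0.999

1 2.761 11.809 35.639
2 1.800 3.973 58.876
3 1.044 1.336 72.353
4 0.605 0.450 80.170
5 0.351 0.151 84.704
final: 84.704 0.999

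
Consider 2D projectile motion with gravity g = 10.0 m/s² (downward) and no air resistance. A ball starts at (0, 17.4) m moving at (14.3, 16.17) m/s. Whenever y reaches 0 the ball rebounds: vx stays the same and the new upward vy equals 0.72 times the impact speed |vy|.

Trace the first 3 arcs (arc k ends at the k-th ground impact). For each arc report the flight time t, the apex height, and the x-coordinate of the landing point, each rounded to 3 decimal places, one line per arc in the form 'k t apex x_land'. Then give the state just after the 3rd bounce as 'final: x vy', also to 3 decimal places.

1 4.086 30.473 58.426
2 3.555 15.797 109.262
3 2.560 8.189 145.865
final: 145.865 9.215

Arc 1: start y=17.400, vy=16.170 → t=4.086, apex=30.473, x_land=58.426, impact vy=-24.687
  bounce: vy ← 0.72·24.687 = 17.775
Arc 2: start y=0.000, vy=17.775 → t=3.555, apex=15.797, x_land=109.262, impact vy=-17.775
  bounce: vy ← 0.72·17.775 = 12.798
Arc 3: start y=0.000, vy=12.798 → t=2.560, apex=8.189, x_land=145.865, impact vy=-12.798
  bounce: vy ← 0.72·12.798 = 9.215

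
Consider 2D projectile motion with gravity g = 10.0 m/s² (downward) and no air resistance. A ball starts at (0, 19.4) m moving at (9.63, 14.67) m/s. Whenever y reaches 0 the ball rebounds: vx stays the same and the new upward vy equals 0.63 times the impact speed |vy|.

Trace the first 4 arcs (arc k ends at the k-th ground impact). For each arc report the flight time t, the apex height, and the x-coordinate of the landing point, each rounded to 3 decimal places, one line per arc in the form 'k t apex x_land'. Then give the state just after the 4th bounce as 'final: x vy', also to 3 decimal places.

1 3.923 30.160 37.779
2 3.095 11.971 67.580
3 1.950 4.751 86.354
4 1.228 1.886 98.182
final: 98.182 3.869

Arc 1: start y=19.400, vy=14.670 → t=3.923, apex=30.160, x_land=37.779, impact vy=-24.560
  bounce: vy ← 0.63·24.560 = 15.473
Arc 2: start y=0.000, vy=15.473 → t=3.095, apex=11.971, x_land=67.580, impact vy=-15.473
  bounce: vy ← 0.63·15.473 = 9.748
Arc 3: start y=0.000, vy=9.748 → t=1.950, apex=4.751, x_land=86.354, impact vy=-9.748
  bounce: vy ← 0.63·9.748 = 6.141
Arc 4: start y=0.000, vy=6.141 → t=1.228, apex=1.886, x_land=98.182, impact vy=-6.141
  bounce: vy ← 0.63·6.141 = 3.869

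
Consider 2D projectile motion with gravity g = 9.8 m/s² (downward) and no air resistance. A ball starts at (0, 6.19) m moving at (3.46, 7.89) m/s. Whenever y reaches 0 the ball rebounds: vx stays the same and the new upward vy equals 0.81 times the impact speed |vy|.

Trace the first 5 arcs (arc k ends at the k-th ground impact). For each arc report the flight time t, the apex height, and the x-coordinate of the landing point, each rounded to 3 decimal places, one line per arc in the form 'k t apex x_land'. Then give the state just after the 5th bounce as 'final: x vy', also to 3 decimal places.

1 2.188 9.366 7.569
2 2.240 6.145 15.319
3 1.814 4.032 21.596
4 1.469 2.645 26.680
5 1.190 1.736 30.799
final: 30.799 4.724

Arc 1: start y=6.190, vy=7.890 → t=2.188, apex=9.366, x_land=7.569, impact vy=-13.549
  bounce: vy ← 0.81·13.549 = 10.975
Arc 2: start y=0.000, vy=10.975 → t=2.240, apex=6.145, x_land=15.319, impact vy=-10.975
  bounce: vy ← 0.81·10.975 = 8.890
Arc 3: start y=0.000, vy=8.890 → t=1.814, apex=4.032, x_land=21.596, impact vy=-8.890
  bounce: vy ← 0.81·8.890 = 7.201
Arc 4: start y=0.000, vy=7.201 → t=1.469, apex=2.645, x_land=26.680, impact vy=-7.201
  bounce: vy ← 0.81·7.201 = 5.832
Arc 5: start y=0.000, vy=5.832 → t=1.190, apex=1.736, x_land=30.799, impact vy=-5.832
  bounce: vy ← 0.81·5.832 = 4.724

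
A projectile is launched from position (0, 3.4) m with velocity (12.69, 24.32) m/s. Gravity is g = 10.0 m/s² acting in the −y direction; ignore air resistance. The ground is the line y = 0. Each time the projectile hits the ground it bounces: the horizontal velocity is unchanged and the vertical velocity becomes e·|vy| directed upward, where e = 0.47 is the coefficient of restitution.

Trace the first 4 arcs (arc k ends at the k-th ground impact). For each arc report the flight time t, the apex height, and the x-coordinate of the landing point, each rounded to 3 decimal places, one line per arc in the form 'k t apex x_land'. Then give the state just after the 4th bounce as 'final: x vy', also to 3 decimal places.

1 5.000 32.973 63.450
2 2.414 7.284 94.083
3 1.135 1.609 108.480
4 0.533 0.355 115.247
final: 115.247 1.253

Arc 1: start y=3.400, vy=24.320 → t=5.000, apex=32.973, x_land=63.450, impact vy=-25.680
  bounce: vy ← 0.47·25.680 = 12.070
Arc 2: start y=0.000, vy=12.070 → t=2.414, apex=7.284, x_land=94.083, impact vy=-12.070
  bounce: vy ← 0.47·12.070 = 5.673
Arc 3: start y=0.000, vy=5.673 → t=1.135, apex=1.609, x_land=108.480, impact vy=-5.673
  bounce: vy ← 0.47·5.673 = 2.666
Arc 4: start y=0.000, vy=2.666 → t=0.533, apex=0.355, x_land=115.247, impact vy=-2.666
  bounce: vy ← 0.47·2.666 = 1.253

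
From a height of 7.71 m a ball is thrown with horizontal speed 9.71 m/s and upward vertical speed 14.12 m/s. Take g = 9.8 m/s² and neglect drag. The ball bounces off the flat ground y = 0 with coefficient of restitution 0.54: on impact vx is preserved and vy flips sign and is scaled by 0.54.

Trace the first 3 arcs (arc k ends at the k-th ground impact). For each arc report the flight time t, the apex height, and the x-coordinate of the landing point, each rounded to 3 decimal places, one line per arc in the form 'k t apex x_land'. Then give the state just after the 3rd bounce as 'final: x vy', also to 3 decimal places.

1 3.351 17.882 32.540
2 2.063 5.214 52.573
3 1.114 1.521 63.391
final: 63.391 2.948

Arc 1: start y=7.710, vy=14.120 → t=3.351, apex=17.882, x_land=32.540, impact vy=-18.721
  bounce: vy ← 0.54·18.721 = 10.110
Arc 2: start y=0.000, vy=10.110 → t=2.063, apex=5.214, x_land=52.573, impact vy=-10.110
  bounce: vy ← 0.54·10.110 = 5.459
Arc 3: start y=0.000, vy=5.459 → t=1.114, apex=1.521, x_land=63.391, impact vy=-5.459
  bounce: vy ← 0.54·5.459 = 2.948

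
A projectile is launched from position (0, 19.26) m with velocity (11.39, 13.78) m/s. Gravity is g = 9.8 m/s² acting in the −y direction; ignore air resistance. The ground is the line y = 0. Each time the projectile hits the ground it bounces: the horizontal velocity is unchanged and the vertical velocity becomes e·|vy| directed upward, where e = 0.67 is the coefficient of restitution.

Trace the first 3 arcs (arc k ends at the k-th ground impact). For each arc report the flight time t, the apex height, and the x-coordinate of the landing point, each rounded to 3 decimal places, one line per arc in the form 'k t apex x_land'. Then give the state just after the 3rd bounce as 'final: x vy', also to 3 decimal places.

1 3.837 28.948 43.700
2 3.257 12.995 80.797
3 2.182 5.833 105.653
final: 105.653 7.164

Arc 1: start y=19.260, vy=13.780 → t=3.837, apex=28.948, x_land=43.700, impact vy=-23.820
  bounce: vy ← 0.67·23.820 = 15.959
Arc 2: start y=0.000, vy=15.959 → t=3.257, apex=12.995, x_land=80.797, impact vy=-15.959
  bounce: vy ← 0.67·15.959 = 10.693
Arc 3: start y=0.000, vy=10.693 → t=2.182, apex=5.833, x_land=105.653, impact vy=-10.693
  bounce: vy ← 0.67·10.693 = 7.164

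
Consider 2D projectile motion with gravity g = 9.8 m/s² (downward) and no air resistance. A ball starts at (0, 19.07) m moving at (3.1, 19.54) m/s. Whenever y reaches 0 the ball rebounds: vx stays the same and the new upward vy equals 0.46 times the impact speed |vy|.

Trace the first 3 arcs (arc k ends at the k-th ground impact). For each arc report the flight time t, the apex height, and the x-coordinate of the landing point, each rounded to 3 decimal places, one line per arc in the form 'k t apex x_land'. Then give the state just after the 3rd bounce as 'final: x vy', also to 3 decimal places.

1 4.799 38.550 14.876
2 2.580 8.157 22.876
3 1.187 1.726 26.555
final: 26.555 2.676

Arc 1: start y=19.070, vy=19.540 → t=4.799, apex=38.550, x_land=14.876, impact vy=-27.488
  bounce: vy ← 0.46·27.488 = 12.644
Arc 2: start y=0.000, vy=12.644 → t=2.580, apex=8.157, x_land=22.876, impact vy=-12.644
  bounce: vy ← 0.46·12.644 = 5.816
Arc 3: start y=0.000, vy=5.816 → t=1.187, apex=1.726, x_land=26.555, impact vy=-5.816
  bounce: vy ← 0.46·5.816 = 2.676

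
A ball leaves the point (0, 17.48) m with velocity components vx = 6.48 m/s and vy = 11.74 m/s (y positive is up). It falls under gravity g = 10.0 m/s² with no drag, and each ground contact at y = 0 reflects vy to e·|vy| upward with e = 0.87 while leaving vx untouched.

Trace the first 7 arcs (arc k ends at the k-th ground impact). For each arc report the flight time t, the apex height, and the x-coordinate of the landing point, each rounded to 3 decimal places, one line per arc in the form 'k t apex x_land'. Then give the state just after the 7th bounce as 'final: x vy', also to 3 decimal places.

1 3.382 24.371 21.914
2 3.842 18.447 46.807
3 3.342 13.962 68.464
4 2.908 10.568 87.306
5 2.530 7.999 103.698
6 2.201 6.054 117.959
7 1.915 4.583 130.366
final: 130.366 8.329

Arc 1: start y=17.480, vy=11.740 → t=3.382, apex=24.371, x_land=21.914, impact vy=-22.078
  bounce: vy ← 0.87·22.078 = 19.208
Arc 2: start y=0.000, vy=19.208 → t=3.842, apex=18.447, x_land=46.807, impact vy=-19.208
  bounce: vy ← 0.87·19.208 = 16.711
Arc 3: start y=0.000, vy=16.711 → t=3.342, apex=13.962, x_land=68.464, impact vy=-16.711
  bounce: vy ← 0.87·16.711 = 14.538
Arc 4: start y=0.000, vy=14.538 → t=2.908, apex=10.568, x_land=87.306, impact vy=-14.538
  bounce: vy ← 0.87·14.538 = 12.648
Arc 5: start y=0.000, vy=12.648 → t=2.530, apex=7.999, x_land=103.698, impact vy=-12.648
  bounce: vy ← 0.87·12.648 = 11.004
Arc 6: start y=0.000, vy=11.004 → t=2.201, apex=6.054, x_land=117.959, impact vy=-11.004
  bounce: vy ← 0.87·11.004 = 9.573
Arc 7: start y=0.000, vy=9.573 → t=1.915, apex=4.583, x_land=130.366, impact vy=-9.573
  bounce: vy ← 0.87·9.573 = 8.329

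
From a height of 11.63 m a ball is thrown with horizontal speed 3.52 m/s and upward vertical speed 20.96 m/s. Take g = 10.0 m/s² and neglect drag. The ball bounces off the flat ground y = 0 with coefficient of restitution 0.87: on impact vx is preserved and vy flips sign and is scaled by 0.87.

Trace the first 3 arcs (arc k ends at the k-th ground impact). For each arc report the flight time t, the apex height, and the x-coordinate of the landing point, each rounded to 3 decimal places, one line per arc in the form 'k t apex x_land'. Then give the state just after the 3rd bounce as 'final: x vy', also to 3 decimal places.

1 4.688 33.596 16.502
2 4.510 25.429 32.379
3 3.924 19.247 46.191
final: 46.191 17.069

Arc 1: start y=11.630, vy=20.960 → t=4.688, apex=33.596, x_land=16.502, impact vy=-25.921
  bounce: vy ← 0.87·25.921 = 22.552
Arc 2: start y=0.000, vy=22.552 → t=4.510, apex=25.429, x_land=32.379, impact vy=-22.552
  bounce: vy ← 0.87·22.552 = 19.620
Arc 3: start y=0.000, vy=19.620 → t=3.924, apex=19.247, x_land=46.191, impact vy=-19.620
  bounce: vy ← 0.87·19.620 = 17.069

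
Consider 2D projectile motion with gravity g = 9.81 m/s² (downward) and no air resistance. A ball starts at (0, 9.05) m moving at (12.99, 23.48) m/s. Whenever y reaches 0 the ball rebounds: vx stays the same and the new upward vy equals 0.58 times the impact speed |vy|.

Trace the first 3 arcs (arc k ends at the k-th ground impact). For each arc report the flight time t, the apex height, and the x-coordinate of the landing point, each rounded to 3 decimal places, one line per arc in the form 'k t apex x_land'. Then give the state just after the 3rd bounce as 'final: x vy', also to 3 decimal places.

1 5.146 37.149 66.840
2 3.192 12.497 108.309
3 1.852 4.204 132.361
final: 132.361 5.268

Arc 1: start y=9.050, vy=23.480 → t=5.146, apex=37.149, x_land=66.840, impact vy=-26.998
  bounce: vy ← 0.58·26.998 = 15.659
Arc 2: start y=0.000, vy=15.659 → t=3.192, apex=12.497, x_land=108.309, impact vy=-15.659
  bounce: vy ← 0.58·15.659 = 9.082
Arc 3: start y=0.000, vy=9.082 → t=1.852, apex=4.204, x_land=132.361, impact vy=-9.082
  bounce: vy ← 0.58·9.082 = 5.268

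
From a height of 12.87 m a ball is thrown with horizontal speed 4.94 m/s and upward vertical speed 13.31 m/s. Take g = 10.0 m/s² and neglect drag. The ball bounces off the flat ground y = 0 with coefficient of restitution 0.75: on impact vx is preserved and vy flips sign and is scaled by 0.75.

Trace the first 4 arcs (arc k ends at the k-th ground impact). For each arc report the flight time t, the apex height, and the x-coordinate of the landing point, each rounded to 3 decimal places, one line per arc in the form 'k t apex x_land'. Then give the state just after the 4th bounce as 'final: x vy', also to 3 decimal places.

Arc 1: start y=12.870, vy=13.310 → t=3.416, apex=21.728, x_land=16.873, impact vy=-20.846
  bounce: vy ← 0.75·20.846 = 15.635
Arc 2: start y=0.000, vy=15.635 → t=3.127, apex=12.222, x_land=32.320, impact vy=-15.635
  bounce: vy ← 0.75·15.635 = 11.726
Arc 3: start y=0.000, vy=11.726 → t=2.345, apex=6.875, x_land=43.905, impact vy=-11.726
  bounce: vy ← 0.75·11.726 = 8.794
Arc 4: start y=0.000, vy=8.794 → t=1.759, apex=3.867, x_land=52.594, impact vy=-8.794
  bounce: vy ← 0.75·8.794 = 6.596

1 3.416 21.728 16.873
2 3.127 12.222 32.320
3 2.345 6.875 43.905
4 1.759 3.867 52.594
final: 52.594 6.596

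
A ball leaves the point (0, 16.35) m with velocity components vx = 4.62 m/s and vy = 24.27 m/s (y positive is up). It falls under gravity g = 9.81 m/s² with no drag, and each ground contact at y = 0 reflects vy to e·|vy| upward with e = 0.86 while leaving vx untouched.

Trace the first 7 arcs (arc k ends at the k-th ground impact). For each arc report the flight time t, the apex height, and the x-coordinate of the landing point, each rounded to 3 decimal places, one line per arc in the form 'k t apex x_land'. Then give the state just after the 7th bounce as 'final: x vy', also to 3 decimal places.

Arc 1: start y=16.350, vy=24.270 → t=5.549, apex=46.372, x_land=25.635, impact vy=-30.163
  bounce: vy ← 0.86·30.163 = 25.940
Arc 2: start y=0.000, vy=25.940 → t=5.289, apex=34.297, x_land=50.068, impact vy=-25.940
  bounce: vy ← 0.86·25.940 = 22.309
Arc 3: start y=0.000, vy=22.309 → t=4.548, apex=25.366, x_land=71.081, impact vy=-22.309
  bounce: vy ← 0.86·22.309 = 19.185
Arc 4: start y=0.000, vy=19.185 → t=3.911, apex=18.761, x_land=89.152, impact vy=-19.185
  bounce: vy ← 0.86·19.185 = 16.500
Arc 5: start y=0.000, vy=16.500 → t=3.364, apex=13.875, x_land=104.692, impact vy=-16.500
  bounce: vy ← 0.86·16.500 = 14.190
Arc 6: start y=0.000, vy=14.190 → t=2.893, apex=10.262, x_land=118.058, impact vy=-14.190
  bounce: vy ← 0.86·14.190 = 12.203
Arc 7: start y=0.000, vy=12.203 → t=2.488, apex=7.590, x_land=129.552, impact vy=-12.203
  bounce: vy ← 0.86·12.203 = 10.495

1 5.549 46.372 25.635
2 5.289 34.297 50.068
3 4.548 25.366 71.081
4 3.911 18.761 89.152
5 3.364 13.875 104.692
6 2.893 10.262 118.058
7 2.488 7.590 129.552
final: 129.552 10.495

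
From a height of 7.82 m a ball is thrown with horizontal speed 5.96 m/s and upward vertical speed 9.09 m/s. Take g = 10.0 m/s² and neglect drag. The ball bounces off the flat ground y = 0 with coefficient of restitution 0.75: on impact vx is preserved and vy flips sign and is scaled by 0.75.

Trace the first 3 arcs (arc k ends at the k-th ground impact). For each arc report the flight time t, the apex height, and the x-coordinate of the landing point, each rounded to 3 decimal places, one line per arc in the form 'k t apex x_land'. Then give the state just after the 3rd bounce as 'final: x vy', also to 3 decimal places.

1 2.455 11.951 14.632
2 2.319 6.723 28.454
3 1.739 3.781 38.820
final: 38.820 6.522

Arc 1: start y=7.820, vy=9.090 → t=2.455, apex=11.951, x_land=14.632, impact vy=-15.461
  bounce: vy ← 0.75·15.461 = 11.595
Arc 2: start y=0.000, vy=11.595 → t=2.319, apex=6.723, x_land=28.454, impact vy=-11.595
  bounce: vy ← 0.75·11.595 = 8.697
Arc 3: start y=0.000, vy=8.697 → t=1.739, apex=3.781, x_land=38.820, impact vy=-8.697
  bounce: vy ← 0.75·8.697 = 6.522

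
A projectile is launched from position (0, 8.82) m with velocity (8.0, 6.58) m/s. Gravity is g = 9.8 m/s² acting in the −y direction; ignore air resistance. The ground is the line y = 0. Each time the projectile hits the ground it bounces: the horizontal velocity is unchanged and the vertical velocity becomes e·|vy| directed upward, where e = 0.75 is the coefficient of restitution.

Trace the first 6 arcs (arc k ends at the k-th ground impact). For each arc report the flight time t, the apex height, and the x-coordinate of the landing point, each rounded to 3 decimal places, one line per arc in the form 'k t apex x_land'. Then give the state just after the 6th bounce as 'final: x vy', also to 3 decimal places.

Arc 1: start y=8.820, vy=6.580 → t=2.172, apex=11.029, x_land=17.374, impact vy=-14.703
  bounce: vy ← 0.75·14.703 = 11.027
Arc 2: start y=0.000, vy=11.027 → t=2.250, apex=6.204, x_land=35.377, impact vy=-11.027
  bounce: vy ← 0.75·11.027 = 8.270
Arc 3: start y=0.000, vy=8.270 → t=1.688, apex=3.490, x_land=48.879, impact vy=-8.270
  bounce: vy ← 0.75·8.270 = 6.203
Arc 4: start y=0.000, vy=6.203 → t=1.266, apex=1.963, x_land=59.006, impact vy=-6.203
  bounce: vy ← 0.75·6.203 = 4.652
Arc 5: start y=0.000, vy=4.652 → t=0.949, apex=1.104, x_land=66.601, impact vy=-4.652
  bounce: vy ← 0.75·4.652 = 3.489
Arc 6: start y=0.000, vy=3.489 → t=0.712, apex=0.621, x_land=72.298, impact vy=-3.489
  bounce: vy ← 0.75·3.489 = 2.617

1 2.172 11.029 17.374
2 2.250 6.204 35.377
3 1.688 3.490 48.879
4 1.266 1.963 59.006
5 0.949 1.104 66.601
6 0.712 0.621 72.298
final: 72.298 2.617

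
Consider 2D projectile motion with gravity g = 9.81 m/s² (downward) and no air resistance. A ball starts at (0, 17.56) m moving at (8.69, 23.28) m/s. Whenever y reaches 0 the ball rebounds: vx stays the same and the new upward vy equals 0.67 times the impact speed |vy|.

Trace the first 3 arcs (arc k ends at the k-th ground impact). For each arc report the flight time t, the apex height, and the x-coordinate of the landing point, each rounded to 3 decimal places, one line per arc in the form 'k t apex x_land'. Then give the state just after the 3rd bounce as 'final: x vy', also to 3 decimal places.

Arc 1: start y=17.560, vy=23.280 → t=5.408, apex=45.183, x_land=46.997, impact vy=-29.774
  bounce: vy ← 0.67·29.774 = 19.949
Arc 2: start y=0.000, vy=19.949 → t=4.067, apex=20.283, x_land=82.339, impact vy=-19.949
  bounce: vy ← 0.67·19.949 = 13.366
Arc 3: start y=0.000, vy=13.366 → t=2.725, apex=9.105, x_land=106.018, impact vy=-13.366
  bounce: vy ← 0.67·13.366 = 8.955

1 5.408 45.183 46.997
2 4.067 20.283 82.339
3 2.725 9.105 106.018
final: 106.018 8.955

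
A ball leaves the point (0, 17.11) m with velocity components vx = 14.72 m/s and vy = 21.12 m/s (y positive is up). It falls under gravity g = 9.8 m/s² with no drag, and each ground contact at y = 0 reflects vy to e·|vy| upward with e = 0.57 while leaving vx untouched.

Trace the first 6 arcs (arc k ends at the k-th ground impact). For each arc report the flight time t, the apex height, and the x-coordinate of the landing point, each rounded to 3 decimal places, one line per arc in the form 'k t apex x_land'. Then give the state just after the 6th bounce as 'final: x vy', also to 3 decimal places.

Arc 1: start y=17.110, vy=21.120 → t=5.008, apex=39.868, x_land=73.711, impact vy=-27.954
  bounce: vy ← 0.57·27.954 = 15.934
Arc 2: start y=0.000, vy=15.934 → t=3.252, apex=12.953, x_land=121.577, impact vy=-15.934
  bounce: vy ← 0.57·15.934 = 9.082
Arc 3: start y=0.000, vy=9.082 → t=1.854, apex=4.208, x_land=148.860, impact vy=-9.082
  bounce: vy ← 0.57·9.082 = 5.177
Arc 4: start y=0.000, vy=5.177 → t=1.056, apex=1.367, x_land=164.412, impact vy=-5.177
  bounce: vy ← 0.57·5.177 = 2.951
Arc 5: start y=0.000, vy=2.951 → t=0.602, apex=0.444, x_land=173.276, impact vy=-2.951
  bounce: vy ← 0.57·2.951 = 1.682
Arc 6: start y=0.000, vy=1.682 → t=0.343, apex=0.144, x_land=178.329, impact vy=-1.682
  bounce: vy ← 0.57·1.682 = 0.959

1 5.008 39.868 73.711
2 3.252 12.953 121.577
3 1.854 4.208 148.860
4 1.056 1.367 164.412
5 0.602 0.444 173.276
6 0.343 0.144 178.329
final: 178.329 0.959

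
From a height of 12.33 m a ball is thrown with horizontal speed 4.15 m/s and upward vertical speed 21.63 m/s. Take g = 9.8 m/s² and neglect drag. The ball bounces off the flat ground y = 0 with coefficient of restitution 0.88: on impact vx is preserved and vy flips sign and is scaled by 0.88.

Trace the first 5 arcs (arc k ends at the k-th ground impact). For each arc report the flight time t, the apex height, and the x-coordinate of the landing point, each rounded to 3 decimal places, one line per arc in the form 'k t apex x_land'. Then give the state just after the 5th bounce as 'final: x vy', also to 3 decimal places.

Arc 1: start y=12.330, vy=21.630 → t=4.925, apex=36.200, x_land=20.440, impact vy=-26.637
  bounce: vy ← 0.88·26.637 = 23.440
Arc 2: start y=0.000, vy=23.440 → t=4.784, apex=28.033, x_land=40.292, impact vy=-23.440
  bounce: vy ← 0.88·23.440 = 20.628
Arc 3: start y=0.000, vy=20.628 → t=4.210, apex=21.709, x_land=57.763, impact vy=-20.628
  bounce: vy ← 0.88·20.628 = 18.152
Arc 4: start y=0.000, vy=18.152 → t=3.705, apex=16.812, x_land=73.136, impact vy=-18.152
  bounce: vy ← 0.88·18.152 = 15.974
Arc 5: start y=0.000, vy=15.974 → t=3.260, apex=13.019, x_land=86.665, impact vy=-15.974
  bounce: vy ← 0.88·15.974 = 14.057

1 4.925 36.200 20.440
2 4.784 28.033 40.292
3 4.210 21.709 57.763
4 3.705 16.812 73.136
5 3.260 13.019 86.665
final: 86.665 14.057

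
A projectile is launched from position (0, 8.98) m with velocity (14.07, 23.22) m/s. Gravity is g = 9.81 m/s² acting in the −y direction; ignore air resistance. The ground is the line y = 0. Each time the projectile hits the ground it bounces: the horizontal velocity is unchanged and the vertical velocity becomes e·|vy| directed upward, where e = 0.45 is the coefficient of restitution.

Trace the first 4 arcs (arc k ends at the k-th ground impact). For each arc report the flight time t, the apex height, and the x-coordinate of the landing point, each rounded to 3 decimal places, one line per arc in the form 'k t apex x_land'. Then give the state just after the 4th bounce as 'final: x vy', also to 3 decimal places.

Arc 1: start y=8.980, vy=23.220 → t=5.093, apex=36.461, x_land=71.664, impact vy=-26.746
  bounce: vy ← 0.45·26.746 = 12.036
Arc 2: start y=0.000, vy=12.036 → t=2.454, apex=7.383, x_land=106.189, impact vy=-12.036
  bounce: vy ← 0.45·12.036 = 5.416
Arc 3: start y=0.000, vy=5.416 → t=1.104, apex=1.495, x_land=121.725, impact vy=-5.416
  bounce: vy ← 0.45·5.416 = 2.437
Arc 4: start y=0.000, vy=2.437 → t=0.497, apex=0.303, x_land=128.716, impact vy=-2.437
  bounce: vy ← 0.45·2.437 = 1.097

1 5.093 36.461 71.664
2 2.454 7.383 106.189
3 1.104 1.495 121.725
4 0.497 0.303 128.716
final: 128.716 1.097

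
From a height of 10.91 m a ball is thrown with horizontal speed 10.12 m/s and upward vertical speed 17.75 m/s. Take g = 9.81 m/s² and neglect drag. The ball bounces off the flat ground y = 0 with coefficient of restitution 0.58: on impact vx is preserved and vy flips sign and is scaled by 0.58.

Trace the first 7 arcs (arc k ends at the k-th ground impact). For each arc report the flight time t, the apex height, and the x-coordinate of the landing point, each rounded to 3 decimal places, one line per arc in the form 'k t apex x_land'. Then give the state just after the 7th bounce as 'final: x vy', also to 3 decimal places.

1 4.154 26.968 42.040
2 2.720 9.072 69.566
3 1.578 3.052 85.532
4 0.915 1.027 94.791
5 0.531 0.345 100.162
6 0.308 0.116 103.277
7 0.179 0.039 105.084
final: 105.084 0.508

Arc 1: start y=10.910, vy=17.750 → t=4.154, apex=26.968, x_land=42.040, impact vy=-23.003
  bounce: vy ← 0.58·23.003 = 13.341
Arc 2: start y=0.000, vy=13.341 → t=2.720, apex=9.072, x_land=69.566, impact vy=-13.341
  bounce: vy ← 0.58·13.341 = 7.738
Arc 3: start y=0.000, vy=7.738 → t=1.578, apex=3.052, x_land=85.532, impact vy=-7.738
  bounce: vy ← 0.58·7.738 = 4.488
Arc 4: start y=0.000, vy=4.488 → t=0.915, apex=1.027, x_land=94.791, impact vy=-4.488
  bounce: vy ← 0.58·4.488 = 2.603
Arc 5: start y=0.000, vy=2.603 → t=0.531, apex=0.345, x_land=100.162, impact vy=-2.603
  bounce: vy ← 0.58·2.603 = 1.510
Arc 6: start y=0.000, vy=1.510 → t=0.308, apex=0.116, x_land=103.277, impact vy=-1.510
  bounce: vy ← 0.58·1.510 = 0.876
Arc 7: start y=0.000, vy=0.876 → t=0.179, apex=0.039, x_land=105.084, impact vy=-0.876
  bounce: vy ← 0.58·0.876 = 0.508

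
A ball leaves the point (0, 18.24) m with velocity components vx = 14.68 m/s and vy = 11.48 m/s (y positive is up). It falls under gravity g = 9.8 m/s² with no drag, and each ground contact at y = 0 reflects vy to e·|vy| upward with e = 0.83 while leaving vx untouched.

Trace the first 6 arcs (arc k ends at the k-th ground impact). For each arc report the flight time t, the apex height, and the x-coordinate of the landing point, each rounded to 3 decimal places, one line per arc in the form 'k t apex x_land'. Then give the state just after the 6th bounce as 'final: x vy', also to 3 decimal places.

1 3.429 24.964 50.331
2 3.747 17.198 105.335
3 3.110 11.847 150.988
4 2.581 8.162 188.881
5 2.142 5.623 220.331
6 1.778 3.873 246.435
final: 246.435 7.232

Arc 1: start y=18.240, vy=11.480 → t=3.429, apex=24.964, x_land=50.331, impact vy=-22.120
  bounce: vy ← 0.83·22.120 = 18.360
Arc 2: start y=0.000, vy=18.360 → t=3.747, apex=17.198, x_land=105.335, impact vy=-18.360
  bounce: vy ← 0.83·18.360 = 15.238
Arc 3: start y=0.000, vy=15.238 → t=3.110, apex=11.847, x_land=150.988, impact vy=-15.238
  bounce: vy ← 0.83·15.238 = 12.648
Arc 4: start y=0.000, vy=12.648 → t=2.581, apex=8.162, x_land=188.881, impact vy=-12.648
  bounce: vy ← 0.83·12.648 = 10.498
Arc 5: start y=0.000, vy=10.498 → t=2.142, apex=5.623, x_land=220.331, impact vy=-10.498
  bounce: vy ← 0.83·10.498 = 8.713
Arc 6: start y=0.000, vy=8.713 → t=1.778, apex=3.873, x_land=246.435, impact vy=-8.713
  bounce: vy ← 0.83·8.713 = 7.232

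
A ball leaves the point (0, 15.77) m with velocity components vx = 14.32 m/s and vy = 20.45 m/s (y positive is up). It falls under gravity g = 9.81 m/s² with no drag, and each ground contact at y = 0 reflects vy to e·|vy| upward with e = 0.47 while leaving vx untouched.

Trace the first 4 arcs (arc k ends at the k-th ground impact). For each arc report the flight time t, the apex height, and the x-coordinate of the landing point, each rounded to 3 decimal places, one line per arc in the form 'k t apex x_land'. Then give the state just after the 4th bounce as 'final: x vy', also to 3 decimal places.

1 4.834 37.085 69.227
2 2.585 8.192 106.240
3 1.215 1.810 123.636
4 0.571 0.400 131.812
final: 131.812 1.316

Arc 1: start y=15.770, vy=20.450 → t=4.834, apex=37.085, x_land=69.227, impact vy=-26.974
  bounce: vy ← 0.47·26.974 = 12.678
Arc 2: start y=0.000, vy=12.678 → t=2.585, apex=8.192, x_land=106.240, impact vy=-12.678
  bounce: vy ← 0.47·12.678 = 5.959
Arc 3: start y=0.000, vy=5.959 → t=1.215, apex=1.810, x_land=123.636, impact vy=-5.959
  bounce: vy ← 0.47·5.959 = 2.801
Arc 4: start y=0.000, vy=2.801 → t=0.571, apex=0.400, x_land=131.812, impact vy=-2.801
  bounce: vy ← 0.47·2.801 = 1.316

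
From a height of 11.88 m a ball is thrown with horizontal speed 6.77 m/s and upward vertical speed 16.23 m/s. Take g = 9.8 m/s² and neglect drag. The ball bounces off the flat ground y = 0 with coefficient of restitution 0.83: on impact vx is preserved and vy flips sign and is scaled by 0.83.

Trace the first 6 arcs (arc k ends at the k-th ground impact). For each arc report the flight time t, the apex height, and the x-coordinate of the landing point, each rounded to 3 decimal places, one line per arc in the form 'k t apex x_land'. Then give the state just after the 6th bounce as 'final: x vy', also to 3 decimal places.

Arc 1: start y=11.880, vy=16.230 → t=3.929, apex=25.319, x_land=26.601, impact vy=-22.277
  bounce: vy ← 0.83·22.277 = 18.490
Arc 2: start y=0.000, vy=18.490 → t=3.773, apex=17.443, x_land=52.147, impact vy=-18.490
  bounce: vy ← 0.83·18.490 = 15.347
Arc 3: start y=0.000, vy=15.347 → t=3.132, apex=12.016, x_land=73.351, impact vy=-15.347
  bounce: vy ← 0.83·15.347 = 12.738
Arc 4: start y=0.000, vy=12.738 → t=2.600, apex=8.278, x_land=90.949, impact vy=-12.738
  bounce: vy ← 0.83·12.738 = 10.572
Arc 5: start y=0.000, vy=10.572 → t=2.158, apex=5.703, x_land=105.556, impact vy=-10.572
  bounce: vy ← 0.83·10.572 = 8.775
Arc 6: start y=0.000, vy=8.775 → t=1.791, apex=3.929, x_land=117.680, impact vy=-8.775
  bounce: vy ← 0.83·8.775 = 7.283

1 3.929 25.319 26.601
2 3.773 17.443 52.147
3 3.132 12.016 73.351
4 2.600 8.278 90.949
5 2.158 5.703 105.556
6 1.791 3.929 117.680
final: 117.680 7.283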